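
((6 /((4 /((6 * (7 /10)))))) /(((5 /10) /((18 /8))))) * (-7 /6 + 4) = 3213 /40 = 80.32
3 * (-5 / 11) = -15 / 11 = -1.36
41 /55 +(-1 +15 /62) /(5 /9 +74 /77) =880237 /3583910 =0.25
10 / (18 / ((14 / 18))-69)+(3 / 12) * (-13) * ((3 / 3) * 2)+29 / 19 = -63329 / 12198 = -5.19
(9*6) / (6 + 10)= 27 / 8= 3.38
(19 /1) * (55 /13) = 1045 /13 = 80.38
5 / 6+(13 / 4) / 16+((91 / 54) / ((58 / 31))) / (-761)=39480443 / 38135232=1.04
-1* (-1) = 1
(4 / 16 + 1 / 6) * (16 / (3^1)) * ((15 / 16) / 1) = 25 / 12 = 2.08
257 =257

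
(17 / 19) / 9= 17 / 171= 0.10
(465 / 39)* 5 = 775 / 13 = 59.62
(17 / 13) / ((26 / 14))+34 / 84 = 7871 / 7098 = 1.11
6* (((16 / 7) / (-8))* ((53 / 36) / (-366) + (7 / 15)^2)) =-0.37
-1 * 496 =-496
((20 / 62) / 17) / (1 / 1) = 10 / 527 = 0.02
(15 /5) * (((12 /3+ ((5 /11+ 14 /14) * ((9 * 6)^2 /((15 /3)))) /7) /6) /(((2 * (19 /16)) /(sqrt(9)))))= 578352 /7315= 79.06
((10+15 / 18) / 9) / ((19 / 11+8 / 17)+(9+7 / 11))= 12155 / 119502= 0.10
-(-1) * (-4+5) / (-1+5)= 1 / 4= 0.25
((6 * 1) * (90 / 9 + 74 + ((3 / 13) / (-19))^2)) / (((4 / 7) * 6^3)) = 11957785 / 2928432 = 4.08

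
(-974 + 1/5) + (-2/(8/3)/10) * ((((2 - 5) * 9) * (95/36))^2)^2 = -19802473587/10240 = -1933835.31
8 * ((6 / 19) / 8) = 6 / 19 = 0.32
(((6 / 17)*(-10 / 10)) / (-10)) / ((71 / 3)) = 9 / 6035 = 0.00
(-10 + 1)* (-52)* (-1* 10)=-4680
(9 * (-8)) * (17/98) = -612/49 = -12.49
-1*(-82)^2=-6724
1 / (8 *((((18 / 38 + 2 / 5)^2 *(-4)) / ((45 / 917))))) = -406125 / 202150816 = -0.00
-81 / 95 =-0.85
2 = 2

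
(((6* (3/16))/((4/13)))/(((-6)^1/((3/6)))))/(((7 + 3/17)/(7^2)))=-32487/15616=-2.08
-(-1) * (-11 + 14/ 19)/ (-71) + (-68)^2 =6237971/ 1349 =4624.14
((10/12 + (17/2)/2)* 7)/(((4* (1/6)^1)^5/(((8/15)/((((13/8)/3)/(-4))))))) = -69174/65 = -1064.22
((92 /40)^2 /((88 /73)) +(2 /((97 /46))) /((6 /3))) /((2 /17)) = 70561033 /1707200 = 41.33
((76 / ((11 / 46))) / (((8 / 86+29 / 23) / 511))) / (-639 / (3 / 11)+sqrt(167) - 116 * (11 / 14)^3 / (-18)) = -51.55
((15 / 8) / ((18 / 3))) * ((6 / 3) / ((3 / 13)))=65 / 24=2.71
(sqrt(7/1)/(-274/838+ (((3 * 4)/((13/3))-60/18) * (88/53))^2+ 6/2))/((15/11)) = 6563967267 * sqrt(7)/31778199520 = 0.55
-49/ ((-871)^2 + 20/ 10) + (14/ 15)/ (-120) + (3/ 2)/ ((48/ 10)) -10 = -8826364343/ 910371600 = -9.70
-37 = -37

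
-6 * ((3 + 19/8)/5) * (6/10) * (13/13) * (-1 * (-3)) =-1161/100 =-11.61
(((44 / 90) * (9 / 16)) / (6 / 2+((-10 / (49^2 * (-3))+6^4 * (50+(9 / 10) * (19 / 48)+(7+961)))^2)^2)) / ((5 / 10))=14805270568757245500 / 81671888834491581451473941854392051692061361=0.00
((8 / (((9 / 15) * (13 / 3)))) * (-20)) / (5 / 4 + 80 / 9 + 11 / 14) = -201600 / 35789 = -5.63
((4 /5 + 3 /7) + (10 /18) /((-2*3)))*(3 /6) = 2147 /3780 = 0.57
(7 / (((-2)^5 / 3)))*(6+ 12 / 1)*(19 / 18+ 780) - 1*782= -320263 / 32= -10008.22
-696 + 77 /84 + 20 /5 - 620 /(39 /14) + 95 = -127709 /156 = -818.65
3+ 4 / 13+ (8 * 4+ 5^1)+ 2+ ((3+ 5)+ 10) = 784 / 13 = 60.31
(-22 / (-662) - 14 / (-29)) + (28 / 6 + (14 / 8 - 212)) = -23621297 / 115188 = -205.07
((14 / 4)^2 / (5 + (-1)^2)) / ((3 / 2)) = 49 / 36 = 1.36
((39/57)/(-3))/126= -13/7182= -0.00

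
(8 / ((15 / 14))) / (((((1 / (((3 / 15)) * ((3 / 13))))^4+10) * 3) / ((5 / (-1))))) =-144 / 2550205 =-0.00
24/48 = 1/2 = 0.50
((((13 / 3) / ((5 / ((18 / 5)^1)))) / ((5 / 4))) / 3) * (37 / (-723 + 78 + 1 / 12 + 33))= -46176 / 917875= -0.05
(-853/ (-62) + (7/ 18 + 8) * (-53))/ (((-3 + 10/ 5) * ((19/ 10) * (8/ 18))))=300520/ 589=510.22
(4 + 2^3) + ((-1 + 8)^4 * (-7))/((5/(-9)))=151323/5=30264.60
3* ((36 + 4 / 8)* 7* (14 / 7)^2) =3066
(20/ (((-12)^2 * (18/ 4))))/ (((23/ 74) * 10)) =37/ 3726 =0.01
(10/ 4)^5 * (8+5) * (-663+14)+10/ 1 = -26365305/ 32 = -823915.78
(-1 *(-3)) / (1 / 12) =36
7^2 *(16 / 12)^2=784 / 9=87.11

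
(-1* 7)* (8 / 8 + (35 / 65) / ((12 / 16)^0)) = -140 / 13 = -10.77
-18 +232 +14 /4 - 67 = 301 /2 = 150.50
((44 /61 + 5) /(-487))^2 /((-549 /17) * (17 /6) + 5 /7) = -1705214 /1121664934079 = -0.00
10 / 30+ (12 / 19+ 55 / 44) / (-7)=103 / 1596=0.06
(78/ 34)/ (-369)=-13/ 2091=-0.01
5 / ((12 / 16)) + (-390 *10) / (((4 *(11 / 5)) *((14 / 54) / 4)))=-6831.00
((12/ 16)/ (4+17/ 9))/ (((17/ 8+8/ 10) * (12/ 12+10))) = 30/ 7579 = 0.00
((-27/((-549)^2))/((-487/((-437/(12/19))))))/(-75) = 8303/4892742900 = 0.00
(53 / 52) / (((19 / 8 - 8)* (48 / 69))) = -0.26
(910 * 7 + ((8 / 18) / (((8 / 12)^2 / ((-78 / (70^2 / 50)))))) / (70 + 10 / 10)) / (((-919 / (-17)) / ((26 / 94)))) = 4897623211 / 150268447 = 32.59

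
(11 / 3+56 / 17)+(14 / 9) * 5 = 2255 / 153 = 14.74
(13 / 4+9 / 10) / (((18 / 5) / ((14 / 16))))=581 / 576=1.01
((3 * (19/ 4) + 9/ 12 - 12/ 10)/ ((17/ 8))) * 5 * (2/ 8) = 138/ 17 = 8.12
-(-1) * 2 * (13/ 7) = 26/ 7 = 3.71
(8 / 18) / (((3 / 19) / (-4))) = -304 / 27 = -11.26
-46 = -46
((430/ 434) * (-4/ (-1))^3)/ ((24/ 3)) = 1720/ 217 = 7.93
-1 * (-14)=14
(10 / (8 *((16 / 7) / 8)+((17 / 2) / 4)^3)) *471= 16880640 / 42583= 396.42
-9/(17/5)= -45/17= -2.65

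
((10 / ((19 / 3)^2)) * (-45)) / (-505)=810 / 36461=0.02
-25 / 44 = -0.57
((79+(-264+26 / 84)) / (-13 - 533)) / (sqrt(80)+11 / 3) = -85327 / 4578756+7757* sqrt(5) / 381563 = 0.03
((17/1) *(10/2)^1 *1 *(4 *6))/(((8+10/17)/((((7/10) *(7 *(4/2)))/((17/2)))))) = 19992/73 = 273.86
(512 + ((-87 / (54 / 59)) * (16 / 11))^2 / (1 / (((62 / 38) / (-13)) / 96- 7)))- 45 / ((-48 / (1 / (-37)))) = -573237483907811 / 4299424272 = -133328.89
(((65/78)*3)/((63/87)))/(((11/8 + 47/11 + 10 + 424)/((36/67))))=76560/18145141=0.00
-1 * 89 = -89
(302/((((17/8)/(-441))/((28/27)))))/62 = -1657376/1581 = -1048.31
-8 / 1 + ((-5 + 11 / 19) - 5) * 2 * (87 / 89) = -44674 / 1691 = -26.42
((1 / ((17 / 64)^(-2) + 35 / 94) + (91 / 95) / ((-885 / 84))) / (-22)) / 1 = 11158501 / 11073770475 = 0.00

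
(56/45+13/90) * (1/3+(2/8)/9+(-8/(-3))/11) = 5975/7128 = 0.84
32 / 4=8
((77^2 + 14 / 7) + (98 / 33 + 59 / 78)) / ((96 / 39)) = 5091995 / 2112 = 2410.98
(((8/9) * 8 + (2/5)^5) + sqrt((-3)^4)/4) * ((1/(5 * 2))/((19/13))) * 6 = 13705601/3562500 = 3.85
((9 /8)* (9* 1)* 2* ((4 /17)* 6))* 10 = 4860 /17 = 285.88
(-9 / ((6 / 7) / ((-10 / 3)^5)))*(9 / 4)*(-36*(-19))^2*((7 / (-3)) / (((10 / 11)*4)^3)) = -1765804425 / 8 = -220725553.12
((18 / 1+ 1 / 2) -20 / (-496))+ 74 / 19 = 52857 / 2356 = 22.44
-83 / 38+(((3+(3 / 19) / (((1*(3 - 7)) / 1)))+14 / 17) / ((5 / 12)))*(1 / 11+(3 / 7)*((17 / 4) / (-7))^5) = -37840971205 / 22528371712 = -1.68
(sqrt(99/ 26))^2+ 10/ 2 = 229/ 26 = 8.81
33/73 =0.45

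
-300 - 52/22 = -3326/11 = -302.36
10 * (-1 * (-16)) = 160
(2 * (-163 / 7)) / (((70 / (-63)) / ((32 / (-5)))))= -46944 / 175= -268.25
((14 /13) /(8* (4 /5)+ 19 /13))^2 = 100 /5329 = 0.02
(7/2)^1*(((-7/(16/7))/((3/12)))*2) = -343/4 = -85.75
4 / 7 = 0.57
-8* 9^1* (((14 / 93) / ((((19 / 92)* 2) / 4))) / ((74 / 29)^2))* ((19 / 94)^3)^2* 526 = -264525095471511 / 457459119347431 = -0.58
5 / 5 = 1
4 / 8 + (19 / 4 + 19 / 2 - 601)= -2345 / 4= -586.25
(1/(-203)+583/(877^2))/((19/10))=-6507800/2966530553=-0.00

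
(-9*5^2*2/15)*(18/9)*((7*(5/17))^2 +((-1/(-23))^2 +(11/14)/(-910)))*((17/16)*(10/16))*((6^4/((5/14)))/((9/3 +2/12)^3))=-108359359014618/5613151817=-19304.55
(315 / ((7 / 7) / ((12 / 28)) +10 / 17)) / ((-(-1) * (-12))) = -5355 / 596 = -8.98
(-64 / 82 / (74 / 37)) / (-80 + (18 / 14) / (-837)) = 10416 / 2135321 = 0.00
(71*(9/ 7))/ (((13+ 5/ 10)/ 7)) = 142/ 3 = 47.33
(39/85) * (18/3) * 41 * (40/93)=48.55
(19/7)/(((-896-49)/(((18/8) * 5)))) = -19/588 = -0.03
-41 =-41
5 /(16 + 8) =5 /24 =0.21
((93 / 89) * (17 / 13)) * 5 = 7905 / 1157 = 6.83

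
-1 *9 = -9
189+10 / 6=572 / 3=190.67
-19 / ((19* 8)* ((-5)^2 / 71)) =-71 / 200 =-0.36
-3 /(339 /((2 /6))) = -1 /339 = -0.00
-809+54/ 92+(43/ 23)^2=-851603/ 1058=-804.92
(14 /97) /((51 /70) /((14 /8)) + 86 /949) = 1627535 /5716598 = 0.28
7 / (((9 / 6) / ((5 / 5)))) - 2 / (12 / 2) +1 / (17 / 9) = 248 / 51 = 4.86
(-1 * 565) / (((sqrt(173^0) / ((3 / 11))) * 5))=-339 / 11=-30.82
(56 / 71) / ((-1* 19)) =-0.04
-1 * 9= -9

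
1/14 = 0.07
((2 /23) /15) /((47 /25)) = 10 /3243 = 0.00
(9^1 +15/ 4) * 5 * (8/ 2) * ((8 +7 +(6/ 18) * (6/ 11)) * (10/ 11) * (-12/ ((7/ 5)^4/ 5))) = -54968.06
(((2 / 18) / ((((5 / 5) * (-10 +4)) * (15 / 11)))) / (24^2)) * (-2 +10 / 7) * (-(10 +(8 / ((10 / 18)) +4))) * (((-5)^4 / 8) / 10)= -3905 / 1306368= -0.00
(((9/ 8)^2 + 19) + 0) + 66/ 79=106687/ 5056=21.10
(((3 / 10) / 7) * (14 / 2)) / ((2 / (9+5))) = 21 / 10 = 2.10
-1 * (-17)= 17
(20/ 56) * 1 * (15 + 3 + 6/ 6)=95/ 14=6.79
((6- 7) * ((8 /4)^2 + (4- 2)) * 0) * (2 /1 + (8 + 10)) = 0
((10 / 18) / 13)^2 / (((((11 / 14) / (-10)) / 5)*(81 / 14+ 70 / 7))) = -245000 / 33277959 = -0.01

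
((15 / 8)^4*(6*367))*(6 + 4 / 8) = 724595625 / 4096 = 176903.23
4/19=0.21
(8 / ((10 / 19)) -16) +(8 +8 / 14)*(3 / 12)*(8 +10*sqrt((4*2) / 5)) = 43.45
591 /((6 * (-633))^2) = 197 /4808268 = 0.00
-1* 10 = -10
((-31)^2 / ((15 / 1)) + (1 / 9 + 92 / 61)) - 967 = -2474107 / 2745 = -901.31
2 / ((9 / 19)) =38 / 9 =4.22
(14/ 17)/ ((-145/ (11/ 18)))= -77/ 22185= -0.00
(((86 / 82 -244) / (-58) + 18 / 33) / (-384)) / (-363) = 123839 / 3646215936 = 0.00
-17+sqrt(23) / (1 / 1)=-17+sqrt(23)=-12.20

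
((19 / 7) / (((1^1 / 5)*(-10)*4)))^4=130321 / 9834496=0.01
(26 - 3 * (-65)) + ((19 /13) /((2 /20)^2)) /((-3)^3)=75671 /351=215.59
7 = 7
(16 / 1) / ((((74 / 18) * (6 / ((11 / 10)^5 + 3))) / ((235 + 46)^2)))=109215144033 / 462500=236140.85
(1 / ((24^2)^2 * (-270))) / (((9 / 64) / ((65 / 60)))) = -13 / 151165440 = -0.00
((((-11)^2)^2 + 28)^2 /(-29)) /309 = -215179561 /8961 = -24012.90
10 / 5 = 2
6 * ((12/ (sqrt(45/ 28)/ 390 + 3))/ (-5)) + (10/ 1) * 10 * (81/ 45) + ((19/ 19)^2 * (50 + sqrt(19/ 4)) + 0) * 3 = 3744 * sqrt(35)/ 4258795 + 3 * sqrt(19)/ 2 + 276992022/ 851759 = 331.74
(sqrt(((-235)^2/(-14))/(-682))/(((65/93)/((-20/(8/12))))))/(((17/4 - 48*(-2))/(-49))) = 59220*sqrt(2387)/57343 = 50.46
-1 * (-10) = 10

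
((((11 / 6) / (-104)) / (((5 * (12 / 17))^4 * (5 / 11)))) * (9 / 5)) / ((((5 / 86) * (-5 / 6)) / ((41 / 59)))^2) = -31411283348929 / 339397500000000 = -0.09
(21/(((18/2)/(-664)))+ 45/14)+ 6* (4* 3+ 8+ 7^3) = 26539/42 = 631.88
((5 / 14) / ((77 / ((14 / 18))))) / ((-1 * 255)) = -1 / 70686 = -0.00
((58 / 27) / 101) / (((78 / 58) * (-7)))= -1682 / 744471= -0.00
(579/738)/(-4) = -193/984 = -0.20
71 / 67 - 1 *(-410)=27541 / 67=411.06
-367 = -367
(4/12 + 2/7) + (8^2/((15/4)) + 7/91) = 8082/455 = 17.76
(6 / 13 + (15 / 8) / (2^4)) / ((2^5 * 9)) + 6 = 319595 / 53248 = 6.00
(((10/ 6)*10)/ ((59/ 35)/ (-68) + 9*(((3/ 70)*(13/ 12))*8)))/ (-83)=-119000/ 1966353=-0.06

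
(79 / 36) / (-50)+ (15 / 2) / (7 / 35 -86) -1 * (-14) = 3569803 / 257400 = 13.87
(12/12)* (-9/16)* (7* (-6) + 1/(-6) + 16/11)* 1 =8061/352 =22.90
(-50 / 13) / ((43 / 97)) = -4850 / 559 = -8.68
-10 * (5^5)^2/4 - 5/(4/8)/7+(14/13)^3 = -750927739899/30758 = -24414062.68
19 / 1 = 19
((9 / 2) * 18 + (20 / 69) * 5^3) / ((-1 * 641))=-8089 / 44229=-0.18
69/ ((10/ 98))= 3381/ 5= 676.20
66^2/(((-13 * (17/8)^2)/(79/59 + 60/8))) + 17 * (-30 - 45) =-428006181/221663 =-1930.89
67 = 67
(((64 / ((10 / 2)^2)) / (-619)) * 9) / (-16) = 36 / 15475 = 0.00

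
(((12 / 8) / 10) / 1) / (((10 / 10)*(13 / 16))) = 12 / 65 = 0.18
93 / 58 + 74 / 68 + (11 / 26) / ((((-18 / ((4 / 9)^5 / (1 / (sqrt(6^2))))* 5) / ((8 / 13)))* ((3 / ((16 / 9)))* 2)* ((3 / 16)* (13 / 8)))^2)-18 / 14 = 9272893385633634267495652 / 6595373137788317050070175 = 1.41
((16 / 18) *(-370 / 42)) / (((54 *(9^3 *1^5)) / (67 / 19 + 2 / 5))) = -55204 / 70681653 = -0.00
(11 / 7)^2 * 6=726 / 49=14.82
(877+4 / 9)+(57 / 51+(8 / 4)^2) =135032 / 153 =882.56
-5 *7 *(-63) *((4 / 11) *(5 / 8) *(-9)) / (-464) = 99225 / 10208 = 9.72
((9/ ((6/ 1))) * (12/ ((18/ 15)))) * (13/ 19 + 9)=2760/ 19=145.26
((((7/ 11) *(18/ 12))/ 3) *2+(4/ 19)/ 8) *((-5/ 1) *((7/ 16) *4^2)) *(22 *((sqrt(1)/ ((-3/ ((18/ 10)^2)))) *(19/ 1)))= 52353/ 5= 10470.60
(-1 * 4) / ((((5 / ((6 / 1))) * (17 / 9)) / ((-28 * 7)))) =42336 / 85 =498.07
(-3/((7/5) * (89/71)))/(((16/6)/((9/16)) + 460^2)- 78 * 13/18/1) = -28755/3558455761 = -0.00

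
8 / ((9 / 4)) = 32 / 9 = 3.56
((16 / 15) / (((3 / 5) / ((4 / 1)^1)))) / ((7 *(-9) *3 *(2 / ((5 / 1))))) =-160 / 1701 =-0.09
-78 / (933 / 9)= -234 / 311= -0.75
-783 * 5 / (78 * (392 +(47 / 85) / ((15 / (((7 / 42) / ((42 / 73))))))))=-209648250 / 1637389403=-0.13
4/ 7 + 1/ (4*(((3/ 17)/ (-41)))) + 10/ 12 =-1587/ 28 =-56.68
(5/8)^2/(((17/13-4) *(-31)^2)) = -65/430528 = -0.00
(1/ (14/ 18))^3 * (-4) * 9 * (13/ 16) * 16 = -341172/ 343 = -994.67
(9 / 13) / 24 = 3 / 104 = 0.03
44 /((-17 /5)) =-220 /17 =-12.94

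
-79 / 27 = -2.93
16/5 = 3.20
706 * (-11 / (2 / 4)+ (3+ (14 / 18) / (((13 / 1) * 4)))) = -3136405 / 234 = -13403.44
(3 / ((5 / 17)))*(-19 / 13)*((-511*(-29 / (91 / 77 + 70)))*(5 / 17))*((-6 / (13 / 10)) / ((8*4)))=533995 / 4056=131.66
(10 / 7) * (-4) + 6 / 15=-186 / 35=-5.31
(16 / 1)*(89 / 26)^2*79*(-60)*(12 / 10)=-180218592 / 169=-1066382.20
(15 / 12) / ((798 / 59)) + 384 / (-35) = -173629 / 15960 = -10.88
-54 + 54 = 0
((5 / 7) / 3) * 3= 5 / 7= 0.71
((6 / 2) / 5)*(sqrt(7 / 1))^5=147*sqrt(7) / 5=77.79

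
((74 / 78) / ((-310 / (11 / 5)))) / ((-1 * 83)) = 407 / 5017350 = 0.00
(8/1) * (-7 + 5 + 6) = 32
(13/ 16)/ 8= 13/ 128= 0.10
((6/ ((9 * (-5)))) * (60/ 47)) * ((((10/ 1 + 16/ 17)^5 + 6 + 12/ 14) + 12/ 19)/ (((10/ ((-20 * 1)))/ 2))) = 947517157599360/ 8875526107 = 106756.17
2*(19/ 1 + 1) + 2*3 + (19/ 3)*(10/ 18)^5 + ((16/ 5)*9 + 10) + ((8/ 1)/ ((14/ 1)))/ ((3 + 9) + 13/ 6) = 1795541737/ 21080493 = 85.18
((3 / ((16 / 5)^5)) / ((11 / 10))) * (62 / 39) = 484375 / 37486592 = 0.01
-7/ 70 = -1/ 10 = -0.10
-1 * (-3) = 3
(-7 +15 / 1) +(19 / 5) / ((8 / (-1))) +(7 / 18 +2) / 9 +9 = 54401 / 3240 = 16.79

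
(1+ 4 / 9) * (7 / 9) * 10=910 / 81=11.23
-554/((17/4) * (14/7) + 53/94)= -13019/213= -61.12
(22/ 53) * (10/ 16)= 55/ 212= 0.26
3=3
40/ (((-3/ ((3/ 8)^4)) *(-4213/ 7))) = 945/ 2157056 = 0.00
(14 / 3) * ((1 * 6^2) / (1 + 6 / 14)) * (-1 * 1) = -588 / 5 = -117.60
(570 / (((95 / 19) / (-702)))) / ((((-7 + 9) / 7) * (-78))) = 3591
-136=-136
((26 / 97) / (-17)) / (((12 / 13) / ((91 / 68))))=-15379 / 672792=-0.02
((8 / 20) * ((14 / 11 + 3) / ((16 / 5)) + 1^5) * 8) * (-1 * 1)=-411 / 55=-7.47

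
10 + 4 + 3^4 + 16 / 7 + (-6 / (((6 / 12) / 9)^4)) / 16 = -39268.71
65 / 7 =9.29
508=508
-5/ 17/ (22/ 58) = -145/ 187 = -0.78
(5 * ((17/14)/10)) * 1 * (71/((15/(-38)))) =-109.20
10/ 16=5/ 8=0.62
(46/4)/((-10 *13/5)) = -23/52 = -0.44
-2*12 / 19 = -24 / 19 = -1.26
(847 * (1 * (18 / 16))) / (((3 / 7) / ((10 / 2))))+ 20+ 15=89215 / 8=11151.88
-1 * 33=-33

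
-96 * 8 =-768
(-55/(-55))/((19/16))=16/19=0.84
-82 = -82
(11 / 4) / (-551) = -11 / 2204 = -0.00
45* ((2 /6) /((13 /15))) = 225 /13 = 17.31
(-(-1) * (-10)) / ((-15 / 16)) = 32 / 3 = 10.67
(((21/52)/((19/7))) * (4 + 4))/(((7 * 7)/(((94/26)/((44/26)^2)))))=141/4598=0.03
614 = 614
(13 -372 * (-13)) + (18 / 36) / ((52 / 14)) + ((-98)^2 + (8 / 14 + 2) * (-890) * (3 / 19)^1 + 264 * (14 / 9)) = 300896789 / 20748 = 14502.45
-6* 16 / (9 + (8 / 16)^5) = -3072 / 289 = -10.63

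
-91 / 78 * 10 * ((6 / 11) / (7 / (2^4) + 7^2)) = -160 / 1243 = -0.13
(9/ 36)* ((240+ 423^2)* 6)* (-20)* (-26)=139751820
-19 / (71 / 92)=-1748 / 71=-24.62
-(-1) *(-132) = -132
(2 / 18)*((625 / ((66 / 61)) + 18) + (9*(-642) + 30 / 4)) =-170770 / 297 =-574.98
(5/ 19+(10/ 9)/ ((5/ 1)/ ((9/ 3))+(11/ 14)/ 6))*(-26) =-197210/ 8607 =-22.91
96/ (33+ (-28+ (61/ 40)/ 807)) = 3098880/ 161461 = 19.19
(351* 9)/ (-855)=-351/ 95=-3.69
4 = 4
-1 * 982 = -982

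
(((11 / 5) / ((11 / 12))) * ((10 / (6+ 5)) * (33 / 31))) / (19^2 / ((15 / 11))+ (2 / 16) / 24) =0.01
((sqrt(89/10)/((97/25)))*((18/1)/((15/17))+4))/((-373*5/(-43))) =0.43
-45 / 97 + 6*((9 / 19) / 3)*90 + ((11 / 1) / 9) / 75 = 84.82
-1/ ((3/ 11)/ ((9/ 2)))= -33/ 2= -16.50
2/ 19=0.11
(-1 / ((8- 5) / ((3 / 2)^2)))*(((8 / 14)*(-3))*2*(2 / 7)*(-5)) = -180 / 49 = -3.67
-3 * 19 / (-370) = 57 / 370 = 0.15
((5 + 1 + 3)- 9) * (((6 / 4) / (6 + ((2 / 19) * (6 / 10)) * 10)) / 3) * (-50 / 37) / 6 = 0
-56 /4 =-14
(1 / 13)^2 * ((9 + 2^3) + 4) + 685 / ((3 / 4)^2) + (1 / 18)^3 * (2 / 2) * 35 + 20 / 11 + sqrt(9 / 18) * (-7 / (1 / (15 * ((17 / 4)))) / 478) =13223891137 / 10841688 - 1785 * sqrt(2) / 3824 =1219.07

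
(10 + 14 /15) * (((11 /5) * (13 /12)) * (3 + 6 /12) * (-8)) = -164164 /225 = -729.62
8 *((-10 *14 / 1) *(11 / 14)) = -880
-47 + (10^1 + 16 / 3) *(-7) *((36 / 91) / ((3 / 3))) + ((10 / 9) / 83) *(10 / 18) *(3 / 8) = -10424807 / 116532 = -89.46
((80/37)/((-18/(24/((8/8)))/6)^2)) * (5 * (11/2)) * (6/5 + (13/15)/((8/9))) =306240/37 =8276.76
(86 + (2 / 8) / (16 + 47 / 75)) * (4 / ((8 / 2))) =429043 / 4988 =86.02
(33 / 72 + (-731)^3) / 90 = -9374829373 / 2160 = -4340198.78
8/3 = 2.67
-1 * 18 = -18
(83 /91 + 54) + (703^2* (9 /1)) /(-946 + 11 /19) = -7600625138 /1634633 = -4649.74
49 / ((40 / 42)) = 1029 / 20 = 51.45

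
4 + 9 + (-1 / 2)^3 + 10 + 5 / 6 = 569 / 24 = 23.71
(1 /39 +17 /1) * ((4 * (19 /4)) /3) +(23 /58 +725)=5654269 /6786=833.23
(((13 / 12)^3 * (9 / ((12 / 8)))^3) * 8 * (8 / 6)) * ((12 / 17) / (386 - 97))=35152 / 4913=7.15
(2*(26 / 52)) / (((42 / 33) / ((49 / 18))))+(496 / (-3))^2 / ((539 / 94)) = 92543519 / 19404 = 4769.30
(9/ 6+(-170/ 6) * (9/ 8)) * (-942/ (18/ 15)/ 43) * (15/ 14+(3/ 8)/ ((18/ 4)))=6167745/ 9632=640.34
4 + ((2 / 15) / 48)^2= 518401 / 129600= 4.00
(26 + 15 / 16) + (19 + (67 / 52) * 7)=11431 / 208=54.96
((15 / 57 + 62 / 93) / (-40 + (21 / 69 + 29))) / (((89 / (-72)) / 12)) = 58512 / 69331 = 0.84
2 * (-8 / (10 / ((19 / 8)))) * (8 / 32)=-19 / 20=-0.95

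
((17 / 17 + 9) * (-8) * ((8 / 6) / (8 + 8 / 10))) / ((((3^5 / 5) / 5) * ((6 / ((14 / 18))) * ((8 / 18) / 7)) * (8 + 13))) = -8750 / 72171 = -0.12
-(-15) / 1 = 15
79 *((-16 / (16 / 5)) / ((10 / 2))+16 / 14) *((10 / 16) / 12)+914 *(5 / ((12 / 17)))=1450345 / 224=6474.75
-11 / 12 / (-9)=11 / 108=0.10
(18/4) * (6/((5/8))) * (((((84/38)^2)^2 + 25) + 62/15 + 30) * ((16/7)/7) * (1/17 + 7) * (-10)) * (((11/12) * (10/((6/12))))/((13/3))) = -493509013493760/1411246109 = -349697.34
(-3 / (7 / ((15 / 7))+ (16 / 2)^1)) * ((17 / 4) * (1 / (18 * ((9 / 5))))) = -425 / 12168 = -0.03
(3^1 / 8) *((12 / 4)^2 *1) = 27 / 8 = 3.38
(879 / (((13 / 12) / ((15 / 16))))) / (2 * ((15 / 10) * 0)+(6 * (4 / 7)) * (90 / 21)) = 51.77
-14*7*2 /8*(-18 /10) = 441 /10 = 44.10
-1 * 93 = -93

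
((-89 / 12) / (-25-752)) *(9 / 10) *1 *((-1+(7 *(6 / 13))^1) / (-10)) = -2581 / 1346800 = -0.00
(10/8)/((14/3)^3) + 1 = 11111/10976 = 1.01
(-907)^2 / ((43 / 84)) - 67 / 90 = 1607034.51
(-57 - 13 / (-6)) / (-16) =329 / 96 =3.43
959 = 959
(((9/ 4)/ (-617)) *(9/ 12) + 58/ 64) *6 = 53517/ 9872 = 5.42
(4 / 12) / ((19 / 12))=4 / 19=0.21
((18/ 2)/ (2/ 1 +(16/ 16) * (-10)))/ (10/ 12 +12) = -27/ 308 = -0.09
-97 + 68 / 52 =-1244 / 13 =-95.69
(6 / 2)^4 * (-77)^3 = -36979173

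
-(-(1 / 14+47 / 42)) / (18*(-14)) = -25 / 5292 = -0.00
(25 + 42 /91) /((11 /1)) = 331 /143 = 2.31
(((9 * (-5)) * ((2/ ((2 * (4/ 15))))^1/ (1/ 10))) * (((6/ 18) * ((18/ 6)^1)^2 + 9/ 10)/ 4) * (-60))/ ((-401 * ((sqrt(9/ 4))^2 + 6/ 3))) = -394875/ 6817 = -57.93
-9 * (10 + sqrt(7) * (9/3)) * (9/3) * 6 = -1620 - 486 * sqrt(7) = -2905.84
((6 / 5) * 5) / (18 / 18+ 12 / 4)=3 / 2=1.50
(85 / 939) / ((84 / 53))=4505 / 78876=0.06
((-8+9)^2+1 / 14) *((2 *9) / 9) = 15 / 7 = 2.14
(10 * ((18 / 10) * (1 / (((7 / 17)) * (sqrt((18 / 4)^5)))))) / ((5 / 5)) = 136 * sqrt(2) / 189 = 1.02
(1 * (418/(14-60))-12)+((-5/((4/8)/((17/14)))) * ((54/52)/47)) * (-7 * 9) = -117605/28106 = -4.18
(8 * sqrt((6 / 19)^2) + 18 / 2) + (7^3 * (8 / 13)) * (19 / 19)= 54983 / 247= 222.60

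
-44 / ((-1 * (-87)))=-44 / 87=-0.51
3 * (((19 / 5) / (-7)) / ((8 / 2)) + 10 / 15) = 223 / 140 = 1.59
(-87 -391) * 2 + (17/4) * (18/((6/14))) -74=-1703/2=-851.50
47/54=0.87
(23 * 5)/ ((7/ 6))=98.57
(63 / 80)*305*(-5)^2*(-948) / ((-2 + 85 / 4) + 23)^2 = -91079100 / 28561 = -3188.93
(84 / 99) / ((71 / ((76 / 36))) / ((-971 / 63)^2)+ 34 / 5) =2507957060 / 20517955953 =0.12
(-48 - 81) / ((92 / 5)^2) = -3225 / 8464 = -0.38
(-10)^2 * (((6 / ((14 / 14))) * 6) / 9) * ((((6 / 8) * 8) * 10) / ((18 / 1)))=4000 / 3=1333.33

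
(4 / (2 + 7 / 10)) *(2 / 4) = 0.74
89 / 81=1.10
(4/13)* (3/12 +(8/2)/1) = 17/13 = 1.31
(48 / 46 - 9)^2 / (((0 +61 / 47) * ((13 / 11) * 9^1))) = 4.59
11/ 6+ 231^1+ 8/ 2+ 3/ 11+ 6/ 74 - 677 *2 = -2727257/ 2442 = -1116.81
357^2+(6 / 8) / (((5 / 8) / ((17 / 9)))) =127451.27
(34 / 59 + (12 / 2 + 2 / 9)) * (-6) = -7220 / 177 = -40.79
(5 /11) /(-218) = -5 /2398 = -0.00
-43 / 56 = -0.77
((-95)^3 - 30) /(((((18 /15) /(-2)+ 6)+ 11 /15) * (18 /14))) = -30009175 /276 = -108728.89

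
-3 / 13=-0.23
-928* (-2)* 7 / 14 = 928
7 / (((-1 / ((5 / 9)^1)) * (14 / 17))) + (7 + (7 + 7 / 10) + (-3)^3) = -766 / 45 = -17.02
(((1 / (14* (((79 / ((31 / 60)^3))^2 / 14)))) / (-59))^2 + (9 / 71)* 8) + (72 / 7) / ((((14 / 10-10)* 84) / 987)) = -82242993367511031912056215654903057669 / 6307427065639883379388416000000000000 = -13.04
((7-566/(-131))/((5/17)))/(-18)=-25211/11790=-2.14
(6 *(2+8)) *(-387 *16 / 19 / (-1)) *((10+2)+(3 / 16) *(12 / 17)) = 76626000 / 323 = 237232.20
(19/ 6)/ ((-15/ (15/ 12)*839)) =-19/ 60408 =-0.00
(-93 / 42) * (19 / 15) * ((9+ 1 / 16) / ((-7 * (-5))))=-17081 / 23520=-0.73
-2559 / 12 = -853 / 4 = -213.25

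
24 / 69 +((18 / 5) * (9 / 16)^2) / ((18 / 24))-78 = -280171 / 3680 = -76.13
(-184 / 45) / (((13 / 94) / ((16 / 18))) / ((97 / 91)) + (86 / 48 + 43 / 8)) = -13421696 / 24003555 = -0.56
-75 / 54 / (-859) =25 / 15462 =0.00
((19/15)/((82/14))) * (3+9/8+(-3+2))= 665/984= 0.68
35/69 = 0.51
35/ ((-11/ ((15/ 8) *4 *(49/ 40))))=-5145/ 176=-29.23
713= 713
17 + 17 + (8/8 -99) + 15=-49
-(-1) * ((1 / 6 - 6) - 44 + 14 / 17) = -49.01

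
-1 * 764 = -764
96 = 96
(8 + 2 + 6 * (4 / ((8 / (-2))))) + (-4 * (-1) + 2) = 10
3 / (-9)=-1 / 3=-0.33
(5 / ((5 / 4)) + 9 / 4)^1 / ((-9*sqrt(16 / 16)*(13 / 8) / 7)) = -350 / 117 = -2.99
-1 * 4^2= -16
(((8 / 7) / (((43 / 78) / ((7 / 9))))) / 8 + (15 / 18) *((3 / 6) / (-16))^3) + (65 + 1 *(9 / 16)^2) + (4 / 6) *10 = 72.18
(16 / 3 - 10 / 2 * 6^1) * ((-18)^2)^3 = -838968192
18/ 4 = 9/ 2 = 4.50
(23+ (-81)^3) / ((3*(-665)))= 531418 / 1995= 266.37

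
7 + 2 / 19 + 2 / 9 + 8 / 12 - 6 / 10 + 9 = 14017 / 855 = 16.39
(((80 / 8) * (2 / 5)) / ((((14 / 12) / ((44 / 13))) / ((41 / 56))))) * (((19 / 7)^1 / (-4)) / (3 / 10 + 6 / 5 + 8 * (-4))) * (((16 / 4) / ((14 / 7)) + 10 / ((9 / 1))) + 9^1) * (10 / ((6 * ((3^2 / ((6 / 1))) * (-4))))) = -4670105 / 7343973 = -0.64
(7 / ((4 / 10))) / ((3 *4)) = 35 / 24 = 1.46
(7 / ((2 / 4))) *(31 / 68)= 217 / 34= 6.38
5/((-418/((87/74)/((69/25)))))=-3625/711436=-0.01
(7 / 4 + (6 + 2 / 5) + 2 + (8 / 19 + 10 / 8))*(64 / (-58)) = -35936 / 2755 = -13.04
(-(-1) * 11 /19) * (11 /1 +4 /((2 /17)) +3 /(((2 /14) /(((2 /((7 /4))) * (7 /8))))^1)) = 726 /19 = 38.21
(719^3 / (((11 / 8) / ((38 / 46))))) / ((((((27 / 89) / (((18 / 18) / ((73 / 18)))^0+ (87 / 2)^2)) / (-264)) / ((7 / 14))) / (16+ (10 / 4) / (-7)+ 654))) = -59498805729266712500 / 483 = -123185933186887603.52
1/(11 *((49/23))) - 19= -10218/539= -18.96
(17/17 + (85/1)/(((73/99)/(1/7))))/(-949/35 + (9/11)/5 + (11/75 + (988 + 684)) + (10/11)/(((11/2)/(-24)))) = 81003450/7610912621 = 0.01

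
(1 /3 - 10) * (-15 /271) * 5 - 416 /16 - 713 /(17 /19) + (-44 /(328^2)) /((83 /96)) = -527215027024 /642782461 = -820.21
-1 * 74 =-74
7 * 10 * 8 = 560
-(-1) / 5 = 1 / 5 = 0.20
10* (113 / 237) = 1130 / 237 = 4.77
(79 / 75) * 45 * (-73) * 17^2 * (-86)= 429999054 / 5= 85999810.80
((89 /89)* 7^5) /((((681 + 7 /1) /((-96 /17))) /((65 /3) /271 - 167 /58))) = 2218540807 /5744929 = 386.17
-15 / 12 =-5 / 4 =-1.25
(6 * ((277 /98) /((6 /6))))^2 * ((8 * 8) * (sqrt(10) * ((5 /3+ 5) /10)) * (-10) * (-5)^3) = 36829920000 * sqrt(10) /2401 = 48507469.07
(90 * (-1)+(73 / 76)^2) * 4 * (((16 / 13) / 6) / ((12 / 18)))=-514511 / 4693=-109.63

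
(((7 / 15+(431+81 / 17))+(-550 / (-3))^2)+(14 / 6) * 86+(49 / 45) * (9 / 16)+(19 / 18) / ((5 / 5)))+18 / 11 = 512399651 / 14960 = 34251.31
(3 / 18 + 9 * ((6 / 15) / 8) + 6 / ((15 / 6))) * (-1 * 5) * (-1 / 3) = 181 / 36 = 5.03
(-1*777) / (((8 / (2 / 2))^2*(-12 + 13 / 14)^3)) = 266511 / 29791000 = 0.01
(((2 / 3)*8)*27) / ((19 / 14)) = 106.11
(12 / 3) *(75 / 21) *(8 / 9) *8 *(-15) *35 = -160000 / 3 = -53333.33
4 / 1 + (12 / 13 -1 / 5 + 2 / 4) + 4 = 1199 / 130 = 9.22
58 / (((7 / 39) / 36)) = 81432 / 7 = 11633.14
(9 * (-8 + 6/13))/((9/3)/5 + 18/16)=-11760/299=-39.33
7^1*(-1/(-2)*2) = 7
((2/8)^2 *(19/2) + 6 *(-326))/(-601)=62573/19232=3.25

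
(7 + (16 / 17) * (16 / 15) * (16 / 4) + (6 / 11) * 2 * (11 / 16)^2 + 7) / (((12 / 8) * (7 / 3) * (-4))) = -302431 / 228480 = -1.32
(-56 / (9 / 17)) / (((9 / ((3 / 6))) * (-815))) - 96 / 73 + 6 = 22611878 / 4819095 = 4.69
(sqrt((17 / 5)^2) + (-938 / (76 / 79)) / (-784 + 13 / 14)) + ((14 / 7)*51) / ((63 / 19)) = 774393824 / 21871185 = 35.41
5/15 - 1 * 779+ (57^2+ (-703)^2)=1490038/3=496679.33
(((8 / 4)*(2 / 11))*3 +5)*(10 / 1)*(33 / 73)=2010 / 73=27.53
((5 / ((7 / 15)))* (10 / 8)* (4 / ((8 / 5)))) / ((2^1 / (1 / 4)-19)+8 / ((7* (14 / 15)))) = -13125 / 3832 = -3.43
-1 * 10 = -10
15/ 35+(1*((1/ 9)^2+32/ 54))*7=2644/ 567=4.66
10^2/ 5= 20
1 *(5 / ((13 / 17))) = 85 / 13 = 6.54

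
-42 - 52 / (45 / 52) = -4594 / 45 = -102.09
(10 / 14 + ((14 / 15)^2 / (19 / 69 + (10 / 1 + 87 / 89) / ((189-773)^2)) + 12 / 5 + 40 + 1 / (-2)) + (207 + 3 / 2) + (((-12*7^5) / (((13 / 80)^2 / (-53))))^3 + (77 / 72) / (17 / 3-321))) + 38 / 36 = 200110984526786745313733922143651568018866200969 / 3016818435842688531600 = 66331795824792386516873240.00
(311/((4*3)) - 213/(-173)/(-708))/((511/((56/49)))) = 906904/15647331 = 0.06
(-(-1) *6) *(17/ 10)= 51/ 5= 10.20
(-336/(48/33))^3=-12326391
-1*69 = -69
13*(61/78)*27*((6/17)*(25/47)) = 41175/799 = 51.53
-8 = -8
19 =19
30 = 30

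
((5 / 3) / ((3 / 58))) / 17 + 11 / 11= 443 / 153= 2.90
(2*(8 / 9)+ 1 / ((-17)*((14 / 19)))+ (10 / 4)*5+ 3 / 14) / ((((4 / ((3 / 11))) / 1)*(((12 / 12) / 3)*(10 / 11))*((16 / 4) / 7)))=30871 / 5440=5.67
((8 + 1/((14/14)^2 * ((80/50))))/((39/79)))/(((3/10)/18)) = 27255/26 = 1048.27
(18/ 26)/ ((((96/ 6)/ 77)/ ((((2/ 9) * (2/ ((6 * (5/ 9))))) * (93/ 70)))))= 3069/ 5200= 0.59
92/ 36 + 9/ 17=472/ 153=3.08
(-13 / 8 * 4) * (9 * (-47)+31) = 2548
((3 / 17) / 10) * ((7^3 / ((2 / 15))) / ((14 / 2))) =441 / 68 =6.49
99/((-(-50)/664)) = 32868/25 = 1314.72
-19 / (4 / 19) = -361 / 4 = -90.25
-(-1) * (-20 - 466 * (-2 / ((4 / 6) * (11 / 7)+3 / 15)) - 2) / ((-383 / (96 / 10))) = -4558944 / 250865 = -18.17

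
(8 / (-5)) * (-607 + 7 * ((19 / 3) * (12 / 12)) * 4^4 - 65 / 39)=-257776 / 15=-17185.07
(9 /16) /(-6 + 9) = 3 /16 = 0.19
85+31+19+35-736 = -566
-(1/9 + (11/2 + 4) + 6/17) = -3049/306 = -9.96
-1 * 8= -8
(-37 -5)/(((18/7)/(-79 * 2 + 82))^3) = 263495344/243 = 1084342.98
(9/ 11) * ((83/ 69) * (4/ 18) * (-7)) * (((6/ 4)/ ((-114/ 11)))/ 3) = 581/ 7866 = 0.07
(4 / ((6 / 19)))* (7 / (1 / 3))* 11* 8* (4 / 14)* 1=6688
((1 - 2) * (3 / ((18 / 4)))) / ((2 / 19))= -6.33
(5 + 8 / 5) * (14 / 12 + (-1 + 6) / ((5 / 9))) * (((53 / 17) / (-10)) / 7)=-35563 / 11900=-2.99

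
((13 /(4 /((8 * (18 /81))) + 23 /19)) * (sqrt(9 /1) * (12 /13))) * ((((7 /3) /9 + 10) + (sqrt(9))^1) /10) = 54416 /3945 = 13.79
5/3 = 1.67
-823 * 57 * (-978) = 45878958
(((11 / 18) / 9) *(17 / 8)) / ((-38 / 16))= -187 / 3078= -0.06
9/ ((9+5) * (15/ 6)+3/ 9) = 27/ 106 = 0.25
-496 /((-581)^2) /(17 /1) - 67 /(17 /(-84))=1899792812 /5738537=331.06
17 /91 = 0.19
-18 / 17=-1.06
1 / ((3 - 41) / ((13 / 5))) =-13 / 190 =-0.07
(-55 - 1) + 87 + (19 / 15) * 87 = 706 / 5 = 141.20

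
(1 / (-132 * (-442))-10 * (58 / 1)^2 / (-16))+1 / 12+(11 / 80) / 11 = 408912841 / 194480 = 2102.60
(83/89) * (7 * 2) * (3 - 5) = -2324/89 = -26.11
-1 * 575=-575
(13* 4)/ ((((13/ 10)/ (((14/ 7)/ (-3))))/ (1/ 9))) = -80/ 27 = -2.96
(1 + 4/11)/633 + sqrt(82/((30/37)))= 10.06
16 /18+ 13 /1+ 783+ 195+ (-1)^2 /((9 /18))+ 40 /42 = 62675 /63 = 994.84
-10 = -10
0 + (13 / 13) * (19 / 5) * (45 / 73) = 171 / 73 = 2.34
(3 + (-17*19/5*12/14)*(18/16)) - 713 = -108121/140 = -772.29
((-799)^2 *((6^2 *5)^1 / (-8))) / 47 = -611235 / 2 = -305617.50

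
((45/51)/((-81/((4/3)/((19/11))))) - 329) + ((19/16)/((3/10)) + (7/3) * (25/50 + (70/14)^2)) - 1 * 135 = -400.55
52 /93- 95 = -8783 /93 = -94.44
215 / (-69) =-3.12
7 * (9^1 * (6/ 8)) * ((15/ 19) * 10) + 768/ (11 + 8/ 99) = 18439191/ 41686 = 442.34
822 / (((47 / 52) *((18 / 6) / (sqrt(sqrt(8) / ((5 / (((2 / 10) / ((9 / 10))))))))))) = 28496 *2^(1 / 4) *sqrt(5) / 705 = 107.48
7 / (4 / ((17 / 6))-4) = -119 / 44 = -2.70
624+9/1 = 633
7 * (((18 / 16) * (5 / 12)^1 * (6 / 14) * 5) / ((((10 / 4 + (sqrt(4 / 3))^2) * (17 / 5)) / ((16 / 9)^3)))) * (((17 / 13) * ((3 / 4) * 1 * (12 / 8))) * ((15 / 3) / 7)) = 20000 / 6279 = 3.19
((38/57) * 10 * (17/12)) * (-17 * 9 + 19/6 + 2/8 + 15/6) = -1389.12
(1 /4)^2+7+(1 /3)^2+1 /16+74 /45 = 8.88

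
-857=-857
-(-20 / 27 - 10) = 290 / 27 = 10.74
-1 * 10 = -10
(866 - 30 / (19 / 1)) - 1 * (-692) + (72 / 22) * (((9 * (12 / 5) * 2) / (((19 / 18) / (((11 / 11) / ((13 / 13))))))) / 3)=1673116 / 1045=1601.07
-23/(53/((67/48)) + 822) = -1541/57618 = -0.03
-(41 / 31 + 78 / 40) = -2029 / 620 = -3.27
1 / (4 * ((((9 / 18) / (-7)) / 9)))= -63 / 2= -31.50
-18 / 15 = -6 / 5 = -1.20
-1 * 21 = -21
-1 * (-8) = 8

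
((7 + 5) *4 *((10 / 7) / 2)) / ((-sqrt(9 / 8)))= -32.32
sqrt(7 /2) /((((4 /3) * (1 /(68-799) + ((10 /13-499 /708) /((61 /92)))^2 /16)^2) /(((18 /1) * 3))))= 1075190854127777095598211576384 * sqrt(14) /32125919549614240795225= 125225856.81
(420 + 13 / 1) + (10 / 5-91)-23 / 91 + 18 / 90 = 343.95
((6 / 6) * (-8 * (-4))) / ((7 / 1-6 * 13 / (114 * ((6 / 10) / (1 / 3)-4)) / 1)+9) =6688 / 3409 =1.96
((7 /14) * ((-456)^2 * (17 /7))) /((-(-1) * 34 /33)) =1715472 /7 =245067.43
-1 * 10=-10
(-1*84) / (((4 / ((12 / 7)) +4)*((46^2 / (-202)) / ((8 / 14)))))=7272 / 10051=0.72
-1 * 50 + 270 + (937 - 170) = 987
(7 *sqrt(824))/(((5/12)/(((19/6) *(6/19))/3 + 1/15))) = 336 *sqrt(206)/25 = 192.90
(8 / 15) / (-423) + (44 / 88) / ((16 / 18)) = 56977 / 101520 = 0.56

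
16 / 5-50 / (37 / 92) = -22408 / 185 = -121.12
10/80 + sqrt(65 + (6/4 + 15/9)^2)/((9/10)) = 1/8 + 5 * sqrt(2701)/27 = 9.75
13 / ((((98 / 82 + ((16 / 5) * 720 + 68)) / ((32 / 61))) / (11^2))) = 2063776 / 5935361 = 0.35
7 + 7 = 14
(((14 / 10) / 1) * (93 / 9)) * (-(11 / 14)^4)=-453871 / 82320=-5.51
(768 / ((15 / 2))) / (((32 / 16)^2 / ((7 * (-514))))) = -460544 / 5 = -92108.80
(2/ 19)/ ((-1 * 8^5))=-1/ 311296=-0.00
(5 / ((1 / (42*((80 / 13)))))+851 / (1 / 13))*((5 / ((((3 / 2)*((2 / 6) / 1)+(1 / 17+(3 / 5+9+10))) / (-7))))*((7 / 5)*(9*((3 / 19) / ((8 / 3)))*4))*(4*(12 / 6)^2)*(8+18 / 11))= -91901540273760 / 9311159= -9870043.06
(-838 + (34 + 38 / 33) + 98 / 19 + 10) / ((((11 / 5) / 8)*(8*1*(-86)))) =1234705 / 296571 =4.16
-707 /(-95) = 707 /95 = 7.44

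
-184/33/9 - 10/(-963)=-19358/31779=-0.61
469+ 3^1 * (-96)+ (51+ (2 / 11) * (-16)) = 2520 / 11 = 229.09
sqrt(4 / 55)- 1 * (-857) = 2 * sqrt(55) / 55 + 857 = 857.27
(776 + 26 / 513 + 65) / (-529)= -431459 / 271377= -1.59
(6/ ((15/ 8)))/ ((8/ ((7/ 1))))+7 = 49/ 5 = 9.80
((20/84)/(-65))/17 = -1/4641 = -0.00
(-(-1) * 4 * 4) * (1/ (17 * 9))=16/ 153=0.10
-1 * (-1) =1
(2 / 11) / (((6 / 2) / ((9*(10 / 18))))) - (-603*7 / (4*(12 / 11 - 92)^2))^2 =151391739820327 / 528000000000000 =0.29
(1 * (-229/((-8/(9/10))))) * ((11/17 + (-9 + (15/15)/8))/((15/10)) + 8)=352431/5440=64.79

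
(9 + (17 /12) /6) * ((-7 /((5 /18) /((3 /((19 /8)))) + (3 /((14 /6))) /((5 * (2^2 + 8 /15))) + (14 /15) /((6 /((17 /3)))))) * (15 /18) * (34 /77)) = -67264750 /3274491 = -20.54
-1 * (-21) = 21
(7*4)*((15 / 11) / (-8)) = -105 / 22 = -4.77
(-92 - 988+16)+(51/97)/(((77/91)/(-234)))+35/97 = -1290045/1067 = -1209.04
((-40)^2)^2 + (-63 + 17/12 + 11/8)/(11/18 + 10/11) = 3082192315/1204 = 2559960.39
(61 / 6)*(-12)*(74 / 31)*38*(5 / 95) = -18056 / 31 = -582.45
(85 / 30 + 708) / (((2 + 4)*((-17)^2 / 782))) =98095 / 306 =320.57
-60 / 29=-2.07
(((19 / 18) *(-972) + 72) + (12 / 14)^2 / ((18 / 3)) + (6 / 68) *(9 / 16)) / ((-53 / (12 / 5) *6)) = 25425237 / 3531920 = 7.20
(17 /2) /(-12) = -0.71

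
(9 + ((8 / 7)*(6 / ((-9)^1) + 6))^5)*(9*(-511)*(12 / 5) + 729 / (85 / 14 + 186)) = -92927233.10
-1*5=-5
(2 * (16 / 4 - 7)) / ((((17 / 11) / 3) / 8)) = -93.18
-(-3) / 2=3 / 2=1.50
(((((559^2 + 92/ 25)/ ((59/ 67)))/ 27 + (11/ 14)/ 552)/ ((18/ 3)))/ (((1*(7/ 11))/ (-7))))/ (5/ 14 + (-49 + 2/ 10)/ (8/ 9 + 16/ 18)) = 889.35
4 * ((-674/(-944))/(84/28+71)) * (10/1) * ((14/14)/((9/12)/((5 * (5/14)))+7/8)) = 168500/565397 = 0.30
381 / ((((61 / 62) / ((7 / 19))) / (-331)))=-54732174 / 1159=-47223.62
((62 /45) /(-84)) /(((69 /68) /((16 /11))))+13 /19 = 0.66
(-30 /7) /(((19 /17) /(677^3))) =-158247253830 /133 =-1189828976.17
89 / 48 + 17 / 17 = 137 / 48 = 2.85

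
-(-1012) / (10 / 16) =8096 / 5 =1619.20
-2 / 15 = -0.13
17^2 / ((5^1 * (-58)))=-289 / 290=-1.00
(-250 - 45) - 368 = -663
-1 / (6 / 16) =-8 / 3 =-2.67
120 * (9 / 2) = 540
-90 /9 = -10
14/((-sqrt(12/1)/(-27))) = 109.12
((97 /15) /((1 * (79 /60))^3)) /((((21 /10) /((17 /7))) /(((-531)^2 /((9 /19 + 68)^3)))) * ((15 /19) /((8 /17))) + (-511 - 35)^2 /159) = 967210518383723520 /640676286182916087587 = 0.00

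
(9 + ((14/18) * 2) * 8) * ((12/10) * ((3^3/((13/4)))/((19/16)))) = 222336/1235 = 180.03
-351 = -351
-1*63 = -63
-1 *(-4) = 4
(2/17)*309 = 618/17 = 36.35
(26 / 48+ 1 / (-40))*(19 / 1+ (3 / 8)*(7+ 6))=5921 / 480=12.34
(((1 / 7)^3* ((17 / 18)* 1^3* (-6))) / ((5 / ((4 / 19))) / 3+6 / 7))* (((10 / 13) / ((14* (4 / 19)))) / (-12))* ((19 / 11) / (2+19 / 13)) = 6137 / 300315708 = 0.00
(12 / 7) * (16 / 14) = 96 / 49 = 1.96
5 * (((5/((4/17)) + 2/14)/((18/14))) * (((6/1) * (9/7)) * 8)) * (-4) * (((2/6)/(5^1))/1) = -9584/7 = -1369.14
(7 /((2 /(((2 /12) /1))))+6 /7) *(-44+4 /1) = -1210 /21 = -57.62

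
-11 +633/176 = -7.40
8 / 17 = 0.47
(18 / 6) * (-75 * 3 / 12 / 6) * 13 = -975 / 8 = -121.88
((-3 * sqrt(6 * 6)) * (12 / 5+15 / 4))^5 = -1662409853522307 / 100000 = -16624098535.22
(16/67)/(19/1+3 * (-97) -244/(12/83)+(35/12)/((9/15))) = -576/4714991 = -0.00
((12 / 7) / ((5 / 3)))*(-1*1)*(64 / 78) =-384 / 455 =-0.84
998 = 998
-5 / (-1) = 5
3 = 3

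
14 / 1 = 14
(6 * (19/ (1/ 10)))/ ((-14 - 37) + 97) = 570/ 23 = 24.78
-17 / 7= -2.43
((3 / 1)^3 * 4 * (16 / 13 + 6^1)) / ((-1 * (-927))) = 1128 / 1339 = 0.84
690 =690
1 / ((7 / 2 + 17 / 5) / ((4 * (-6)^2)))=480 / 23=20.87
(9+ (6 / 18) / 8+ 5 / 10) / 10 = 229 / 240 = 0.95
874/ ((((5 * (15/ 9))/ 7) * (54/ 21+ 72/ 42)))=21413/ 125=171.30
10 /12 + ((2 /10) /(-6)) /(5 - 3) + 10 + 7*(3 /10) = 155 /12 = 12.92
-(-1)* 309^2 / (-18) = -10609 / 2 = -5304.50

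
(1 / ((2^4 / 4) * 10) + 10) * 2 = 401 / 20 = 20.05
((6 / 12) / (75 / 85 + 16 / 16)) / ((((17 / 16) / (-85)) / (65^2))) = -359125 / 4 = -89781.25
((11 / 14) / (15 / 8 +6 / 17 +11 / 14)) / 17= 44 / 2869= 0.02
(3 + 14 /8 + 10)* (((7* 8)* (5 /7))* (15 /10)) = 885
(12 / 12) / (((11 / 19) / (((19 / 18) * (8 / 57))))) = 76 / 297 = 0.26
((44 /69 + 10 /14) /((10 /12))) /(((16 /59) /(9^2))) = 3120687 /6440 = 484.58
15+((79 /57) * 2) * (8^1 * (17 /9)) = 29183 /513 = 56.89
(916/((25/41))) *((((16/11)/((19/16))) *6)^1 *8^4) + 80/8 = 236281973786/5225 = 45221430.39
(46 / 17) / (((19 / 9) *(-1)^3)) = -414 / 323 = -1.28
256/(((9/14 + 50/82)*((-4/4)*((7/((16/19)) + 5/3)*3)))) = -2351104/344401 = -6.83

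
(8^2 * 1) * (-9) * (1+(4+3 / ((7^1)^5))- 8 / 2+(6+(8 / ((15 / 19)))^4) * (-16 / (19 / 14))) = 128687425344252032 / 1796248125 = 71642343.59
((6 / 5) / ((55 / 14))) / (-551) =-84 / 151525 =-0.00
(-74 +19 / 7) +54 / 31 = -15091 / 217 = -69.54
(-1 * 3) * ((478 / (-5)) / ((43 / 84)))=120456 / 215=560.26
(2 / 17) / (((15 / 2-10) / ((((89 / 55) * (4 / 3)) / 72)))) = -178 / 126225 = -0.00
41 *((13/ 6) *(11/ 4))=5863/ 24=244.29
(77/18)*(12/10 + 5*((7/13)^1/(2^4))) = 5.85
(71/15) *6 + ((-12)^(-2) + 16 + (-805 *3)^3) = -10141072798027/720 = -14084823330.59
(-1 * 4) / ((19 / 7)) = -28 / 19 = -1.47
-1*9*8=-72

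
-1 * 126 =-126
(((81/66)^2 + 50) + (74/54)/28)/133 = 2358029/6083154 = 0.39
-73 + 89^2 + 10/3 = 23554/3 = 7851.33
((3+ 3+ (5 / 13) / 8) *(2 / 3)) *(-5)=-3145 / 156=-20.16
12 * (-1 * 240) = -2880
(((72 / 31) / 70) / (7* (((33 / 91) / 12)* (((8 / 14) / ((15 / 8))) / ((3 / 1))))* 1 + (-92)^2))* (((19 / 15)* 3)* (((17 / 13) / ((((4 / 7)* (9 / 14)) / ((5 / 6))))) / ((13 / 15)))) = 712215 / 13968047704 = 0.00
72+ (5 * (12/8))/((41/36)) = 3222/41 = 78.59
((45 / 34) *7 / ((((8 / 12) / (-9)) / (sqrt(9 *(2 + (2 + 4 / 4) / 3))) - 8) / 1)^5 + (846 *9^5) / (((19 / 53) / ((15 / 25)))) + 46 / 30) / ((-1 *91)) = -308891761374786341218454372267397050887 / 336195023262785676622349001754896 - 700285977691544491038405 *sqrt(3) / 43814890249786604472085584188608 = -918787.43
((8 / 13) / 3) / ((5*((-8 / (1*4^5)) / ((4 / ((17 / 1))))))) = -1.24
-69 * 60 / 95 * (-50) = 41400 / 19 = 2178.95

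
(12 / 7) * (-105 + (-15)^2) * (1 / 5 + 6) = 8928 / 7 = 1275.43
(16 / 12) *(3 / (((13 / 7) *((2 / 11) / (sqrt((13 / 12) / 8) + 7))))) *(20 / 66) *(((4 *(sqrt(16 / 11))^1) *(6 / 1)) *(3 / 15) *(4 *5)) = 3062.30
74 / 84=37 / 42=0.88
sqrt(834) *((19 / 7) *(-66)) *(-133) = 23826 *sqrt(834) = 688072.44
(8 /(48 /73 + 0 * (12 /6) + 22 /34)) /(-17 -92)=-9928 /176471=-0.06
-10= -10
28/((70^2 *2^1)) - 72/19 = -25181/6650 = -3.79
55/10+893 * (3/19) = 293/2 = 146.50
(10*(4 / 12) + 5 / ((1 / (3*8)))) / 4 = 185 / 6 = 30.83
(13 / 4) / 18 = 0.18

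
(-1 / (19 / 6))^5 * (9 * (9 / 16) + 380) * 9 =-26948214 / 2476099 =-10.88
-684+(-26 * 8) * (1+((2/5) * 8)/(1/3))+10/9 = -129946/45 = -2887.69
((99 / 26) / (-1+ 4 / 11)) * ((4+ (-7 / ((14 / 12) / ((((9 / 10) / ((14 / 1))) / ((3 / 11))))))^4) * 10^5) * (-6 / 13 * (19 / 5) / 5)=23848397065746 / 14201915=1679238.12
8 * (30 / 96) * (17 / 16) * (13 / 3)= 1105 / 96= 11.51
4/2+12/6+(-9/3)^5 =-239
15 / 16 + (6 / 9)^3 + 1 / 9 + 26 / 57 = 14783 / 8208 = 1.80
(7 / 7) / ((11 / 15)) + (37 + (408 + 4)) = 4954 / 11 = 450.36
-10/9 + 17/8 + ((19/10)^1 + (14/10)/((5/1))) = 5749/1800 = 3.19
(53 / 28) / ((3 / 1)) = 53 / 84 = 0.63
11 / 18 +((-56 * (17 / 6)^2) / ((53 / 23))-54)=-237049 / 954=-248.48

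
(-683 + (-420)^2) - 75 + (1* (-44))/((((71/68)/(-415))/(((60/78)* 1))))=174534366/923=189094.65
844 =844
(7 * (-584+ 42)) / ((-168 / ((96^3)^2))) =17677280083968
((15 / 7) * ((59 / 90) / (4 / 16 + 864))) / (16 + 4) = 0.00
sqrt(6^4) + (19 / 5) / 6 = 1099 / 30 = 36.63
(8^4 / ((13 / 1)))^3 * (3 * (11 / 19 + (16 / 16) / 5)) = 15255723835392 / 208715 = 73093567.00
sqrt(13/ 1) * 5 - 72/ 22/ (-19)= 36/ 209 + 5 * sqrt(13)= 18.20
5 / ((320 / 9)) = 9 / 64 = 0.14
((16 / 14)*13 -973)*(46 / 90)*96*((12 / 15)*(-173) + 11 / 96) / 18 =10239382397 / 28350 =361177.51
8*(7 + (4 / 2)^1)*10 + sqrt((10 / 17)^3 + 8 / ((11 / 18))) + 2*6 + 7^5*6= 101577.65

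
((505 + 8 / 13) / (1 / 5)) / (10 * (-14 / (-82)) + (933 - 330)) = 1347465 / 322309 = 4.18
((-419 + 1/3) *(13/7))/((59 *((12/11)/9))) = -44902/413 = -108.72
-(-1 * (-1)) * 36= -36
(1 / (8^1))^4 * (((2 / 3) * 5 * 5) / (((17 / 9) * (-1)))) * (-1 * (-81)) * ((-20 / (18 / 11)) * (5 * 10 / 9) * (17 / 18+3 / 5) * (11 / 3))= 67.09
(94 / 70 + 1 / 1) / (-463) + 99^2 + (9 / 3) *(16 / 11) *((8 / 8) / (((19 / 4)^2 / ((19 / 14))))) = 4742191381 / 483835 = 9801.26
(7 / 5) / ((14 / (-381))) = -381 / 10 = -38.10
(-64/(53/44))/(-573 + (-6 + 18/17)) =47872/520725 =0.09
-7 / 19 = -0.37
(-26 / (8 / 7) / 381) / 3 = -91 / 4572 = -0.02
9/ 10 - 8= -71/ 10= -7.10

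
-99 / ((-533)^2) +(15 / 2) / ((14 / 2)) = 4259949 / 3977246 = 1.07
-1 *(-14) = 14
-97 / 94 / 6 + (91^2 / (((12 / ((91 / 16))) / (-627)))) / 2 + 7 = -22206860567 / 18048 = -1230433.32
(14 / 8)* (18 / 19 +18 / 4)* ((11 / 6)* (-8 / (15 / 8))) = -7084 / 95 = -74.57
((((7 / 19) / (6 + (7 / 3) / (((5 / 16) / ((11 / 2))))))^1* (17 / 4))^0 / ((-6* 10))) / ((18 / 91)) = -91 / 1080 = -0.08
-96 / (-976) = 6 / 61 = 0.10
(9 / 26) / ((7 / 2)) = 9 / 91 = 0.10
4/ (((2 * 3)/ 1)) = 2/ 3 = 0.67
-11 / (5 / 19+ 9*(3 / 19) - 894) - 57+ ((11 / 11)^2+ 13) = -728813 / 16954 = -42.99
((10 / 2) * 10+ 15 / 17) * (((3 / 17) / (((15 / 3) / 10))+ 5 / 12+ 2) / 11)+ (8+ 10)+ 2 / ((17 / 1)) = 30.93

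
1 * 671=671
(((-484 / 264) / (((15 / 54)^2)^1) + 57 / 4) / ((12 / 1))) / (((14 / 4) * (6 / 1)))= -317 / 8400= -0.04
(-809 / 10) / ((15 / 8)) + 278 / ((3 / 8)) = 52364 / 75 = 698.19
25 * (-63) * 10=-15750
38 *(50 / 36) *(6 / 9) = 950 / 27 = 35.19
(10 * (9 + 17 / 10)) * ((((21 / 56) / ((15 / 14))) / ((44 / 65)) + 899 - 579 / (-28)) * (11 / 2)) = 121303867 / 224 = 541535.12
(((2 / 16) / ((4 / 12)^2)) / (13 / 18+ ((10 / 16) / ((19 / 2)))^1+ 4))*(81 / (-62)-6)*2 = -697167 / 203050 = -3.43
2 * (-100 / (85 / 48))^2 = 1843200 / 289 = 6377.85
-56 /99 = -0.57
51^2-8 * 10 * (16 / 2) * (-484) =312361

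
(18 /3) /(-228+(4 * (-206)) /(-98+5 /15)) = -293 /10722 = -0.03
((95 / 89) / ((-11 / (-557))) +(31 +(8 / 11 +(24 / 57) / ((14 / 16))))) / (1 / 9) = 101083176 / 130207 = 776.33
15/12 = 1.25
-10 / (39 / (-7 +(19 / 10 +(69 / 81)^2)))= 2453 / 2187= 1.12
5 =5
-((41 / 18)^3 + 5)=-98081 / 5832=-16.82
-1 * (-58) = 58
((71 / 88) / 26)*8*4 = 142 / 143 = 0.99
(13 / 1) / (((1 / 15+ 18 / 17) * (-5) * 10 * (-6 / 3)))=663 / 5740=0.12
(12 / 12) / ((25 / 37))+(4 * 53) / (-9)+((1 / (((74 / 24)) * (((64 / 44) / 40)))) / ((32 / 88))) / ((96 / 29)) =-14.67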